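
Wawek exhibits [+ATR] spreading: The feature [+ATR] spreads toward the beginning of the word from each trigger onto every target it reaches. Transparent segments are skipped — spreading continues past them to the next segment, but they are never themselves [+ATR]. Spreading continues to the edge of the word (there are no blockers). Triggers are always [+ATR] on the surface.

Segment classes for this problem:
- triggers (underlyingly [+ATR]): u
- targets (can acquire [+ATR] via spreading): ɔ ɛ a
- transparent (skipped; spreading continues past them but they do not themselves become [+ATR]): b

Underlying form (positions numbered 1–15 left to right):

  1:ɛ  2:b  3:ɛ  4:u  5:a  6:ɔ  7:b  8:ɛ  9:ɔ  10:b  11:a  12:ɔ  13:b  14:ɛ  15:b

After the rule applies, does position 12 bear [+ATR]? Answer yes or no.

From /u/ at 4 leftward: 3 /ɛ/ → [+ATR]; 2 /b/ transparent; 1 /ɛ/ → [+ATR]; word edge.
Targets with no active source: positions 5 6 8 9 11 12 14 stay [-ATR].
[+ATR] positions on the surface: 1 3 4.

no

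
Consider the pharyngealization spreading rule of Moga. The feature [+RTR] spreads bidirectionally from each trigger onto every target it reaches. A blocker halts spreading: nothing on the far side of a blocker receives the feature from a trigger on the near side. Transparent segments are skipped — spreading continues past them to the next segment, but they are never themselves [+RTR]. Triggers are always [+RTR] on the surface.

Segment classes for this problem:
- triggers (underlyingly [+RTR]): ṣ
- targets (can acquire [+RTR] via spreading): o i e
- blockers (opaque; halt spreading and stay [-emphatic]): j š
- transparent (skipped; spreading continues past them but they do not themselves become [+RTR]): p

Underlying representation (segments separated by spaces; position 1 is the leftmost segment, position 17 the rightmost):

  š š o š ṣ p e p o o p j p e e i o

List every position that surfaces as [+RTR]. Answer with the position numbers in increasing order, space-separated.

5 7 9 10

From /ṣ/ at 5 rightward: 6 /p/ transparent; 7 /e/ → [+RTR]; 8 /p/ transparent; 9 /o/ → [+RTR]; 10 /o/ → [+RTR]; 11 /p/ transparent; 12 /j/ blocks.
From /ṣ/ at 5 leftward: 4 /š/ blocks.
Targets with no active source: positions 3 14 15 16 17 stay [-emphatic].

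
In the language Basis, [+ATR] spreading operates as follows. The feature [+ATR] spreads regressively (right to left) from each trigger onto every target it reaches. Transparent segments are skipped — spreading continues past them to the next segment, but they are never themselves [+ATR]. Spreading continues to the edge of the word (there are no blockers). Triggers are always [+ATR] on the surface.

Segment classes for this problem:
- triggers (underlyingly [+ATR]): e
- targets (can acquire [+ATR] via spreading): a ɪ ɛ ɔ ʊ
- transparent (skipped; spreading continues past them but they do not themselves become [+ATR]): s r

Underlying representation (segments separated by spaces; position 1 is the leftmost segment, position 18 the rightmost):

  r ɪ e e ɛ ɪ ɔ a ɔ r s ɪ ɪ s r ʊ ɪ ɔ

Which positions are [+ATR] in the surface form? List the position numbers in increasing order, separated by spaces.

From /e/ at 3 leftward: 2 /ɪ/ → [+ATR]; 1 /r/ transparent; word edge.
From /e/ at 4 leftward: 3 /e/ is itself a trigger — this domain ends here.
Targets with no active source: positions 5 6 7 8 9 12 13 16 17 18 stay [-ATR].

2 3 4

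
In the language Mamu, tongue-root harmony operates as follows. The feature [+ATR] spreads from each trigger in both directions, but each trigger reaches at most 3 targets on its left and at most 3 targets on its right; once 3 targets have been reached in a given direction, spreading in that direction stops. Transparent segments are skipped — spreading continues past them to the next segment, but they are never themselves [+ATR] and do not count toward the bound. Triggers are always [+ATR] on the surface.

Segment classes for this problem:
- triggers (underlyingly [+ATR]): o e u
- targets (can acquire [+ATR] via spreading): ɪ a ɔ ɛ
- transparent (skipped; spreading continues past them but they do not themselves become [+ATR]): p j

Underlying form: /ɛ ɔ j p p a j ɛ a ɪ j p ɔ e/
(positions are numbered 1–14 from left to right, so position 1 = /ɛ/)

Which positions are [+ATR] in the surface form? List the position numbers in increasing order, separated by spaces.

From /e/ at 14 rightward: word edge.
From /e/ at 14 leftward: 13 /ɔ/ → [+ATR]; 12 /p/ transparent; 11 /j/ transparent; 10 /ɪ/ → [+ATR]; 9 /a/ → [+ATR]; bound reached.
Targets with no active source: positions 1 2 6 8 stay [-ATR].

9 10 13 14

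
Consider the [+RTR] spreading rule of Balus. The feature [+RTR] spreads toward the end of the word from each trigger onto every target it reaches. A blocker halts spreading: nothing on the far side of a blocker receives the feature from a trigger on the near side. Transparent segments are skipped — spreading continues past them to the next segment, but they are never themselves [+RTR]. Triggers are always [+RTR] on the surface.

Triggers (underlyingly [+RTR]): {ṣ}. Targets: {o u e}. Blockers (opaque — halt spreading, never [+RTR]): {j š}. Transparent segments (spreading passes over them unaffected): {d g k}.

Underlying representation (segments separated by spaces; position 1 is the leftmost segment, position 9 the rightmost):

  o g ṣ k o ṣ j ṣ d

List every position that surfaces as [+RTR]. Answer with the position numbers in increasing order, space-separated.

3 5 6 8

From /ṣ/ at 3 rightward: 4 /k/ transparent; 5 /o/ → [+RTR]; 6 /ṣ/ is itself a trigger — this domain ends here.
From /ṣ/ at 6 rightward: 7 /j/ blocks.
From /ṣ/ at 8 rightward: 9 /d/ transparent; word edge.
Target with no active source: position 1 stays [-emphatic].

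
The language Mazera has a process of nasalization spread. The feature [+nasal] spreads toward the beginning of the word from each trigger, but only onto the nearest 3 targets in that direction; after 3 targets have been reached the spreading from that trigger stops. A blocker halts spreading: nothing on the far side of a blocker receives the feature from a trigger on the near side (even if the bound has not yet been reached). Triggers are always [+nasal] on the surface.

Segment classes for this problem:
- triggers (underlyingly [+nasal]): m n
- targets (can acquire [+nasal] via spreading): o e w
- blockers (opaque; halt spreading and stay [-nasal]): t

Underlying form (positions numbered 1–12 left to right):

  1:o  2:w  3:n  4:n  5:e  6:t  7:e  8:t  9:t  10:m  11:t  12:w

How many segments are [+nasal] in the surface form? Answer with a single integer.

From /n/ at 3 leftward: 2 /w/ → [+nasal]; 1 /o/ → [+nasal]; word edge.
From /n/ at 4 leftward: 3 /n/ is itself a trigger — this domain ends here.
From /m/ at 10 leftward: 9 /t/ blocks.
Targets with no active source: positions 5 7 12 stay [-nasal].
[+nasal] positions on the surface: 1 2 3 4 10.

5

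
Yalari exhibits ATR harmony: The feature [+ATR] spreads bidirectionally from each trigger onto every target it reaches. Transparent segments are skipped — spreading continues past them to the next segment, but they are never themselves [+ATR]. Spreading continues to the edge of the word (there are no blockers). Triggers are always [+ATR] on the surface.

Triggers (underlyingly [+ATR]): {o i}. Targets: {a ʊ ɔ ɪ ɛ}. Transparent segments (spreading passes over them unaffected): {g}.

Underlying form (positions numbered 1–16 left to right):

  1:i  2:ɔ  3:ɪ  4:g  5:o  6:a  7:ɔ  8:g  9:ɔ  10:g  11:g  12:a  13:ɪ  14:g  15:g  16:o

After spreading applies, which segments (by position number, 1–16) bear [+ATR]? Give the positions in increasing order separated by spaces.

1 2 3 5 6 7 9 12 13 16

From /i/ at 1 rightward: 2 /ɔ/ → [+ATR]; 3 /ɪ/ → [+ATR]; 4 /g/ transparent; 5 /o/ is itself a trigger — this domain ends here.
From /i/ at 1 leftward: word edge.
From /o/ at 5 rightward: 6 /a/ → [+ATR]; 7 /ɔ/ → [+ATR]; 8 /g/ transparent; 9 /ɔ/ → [+ATR]; 10 /g/ transparent; 11 /g/ transparent; 12 /a/ → [+ATR]; 13 /ɪ/ → [+ATR]; 14 /g/ transparent; 15 /g/ transparent; 16 /o/ is itself a trigger — this domain ends here.
From /o/ at 5 leftward: 4 /g/ transparent; 3 /ɪ/ → [+ATR]; 2 /ɔ/ → [+ATR]; 1 /i/ is itself a trigger — this domain ends here.
From /o/ at 16 rightward: word edge.
From /o/ at 16 leftward: 15 /g/ transparent; 14 /g/ transparent; 13 /ɪ/ → [+ATR]; 12 /a/ → [+ATR]; 11 /g/ transparent; 10 /g/ transparent; 9 /ɔ/ → [+ATR]; 8 /g/ transparent; 7 /ɔ/ → [+ATR]; 6 /a/ → [+ATR]; 5 /o/ is itself a trigger — this domain ends here.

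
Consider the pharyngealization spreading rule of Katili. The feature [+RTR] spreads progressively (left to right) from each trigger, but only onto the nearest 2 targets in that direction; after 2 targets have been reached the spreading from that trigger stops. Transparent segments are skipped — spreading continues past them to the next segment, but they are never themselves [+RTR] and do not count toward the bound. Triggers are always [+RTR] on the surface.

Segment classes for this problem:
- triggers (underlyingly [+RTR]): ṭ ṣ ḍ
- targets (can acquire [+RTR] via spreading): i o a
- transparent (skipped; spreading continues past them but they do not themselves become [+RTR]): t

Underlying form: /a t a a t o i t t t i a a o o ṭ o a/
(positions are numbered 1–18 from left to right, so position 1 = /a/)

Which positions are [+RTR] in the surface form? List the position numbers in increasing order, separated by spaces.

From /ṭ/ at 16 rightward: 17 /o/ → [+RTR]; 18 /a/ → [+RTR]; bound reached.
Targets with no active source: positions 1 3 4 6 7 11 12 13 14 15 stay [-emphatic].

16 17 18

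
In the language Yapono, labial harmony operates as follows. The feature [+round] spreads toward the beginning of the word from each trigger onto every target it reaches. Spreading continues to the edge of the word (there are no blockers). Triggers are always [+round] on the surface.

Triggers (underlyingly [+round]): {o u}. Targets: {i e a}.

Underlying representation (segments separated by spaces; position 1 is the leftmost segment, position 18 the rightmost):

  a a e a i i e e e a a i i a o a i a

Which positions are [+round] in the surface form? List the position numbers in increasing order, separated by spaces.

1 2 3 4 5 6 7 8 9 10 11 12 13 14 15

From /o/ at 15 leftward: 14 /a/ → [+round]; 13 /i/ → [+round]; 12 /i/ → [+round]; 11 /a/ → [+round]; 10 /a/ → [+round]; 9 /e/ → [+round]; 8 /e/ → [+round]; 7 /e/ → [+round]; 6 /i/ → [+round]; 5 /i/ → [+round]; 4 /a/ → [+round]; 3 /e/ → [+round]; 2 /a/ → [+round]; 1 /a/ → [+round]; word edge.
Targets with no active source: positions 16 17 18 stay [-round].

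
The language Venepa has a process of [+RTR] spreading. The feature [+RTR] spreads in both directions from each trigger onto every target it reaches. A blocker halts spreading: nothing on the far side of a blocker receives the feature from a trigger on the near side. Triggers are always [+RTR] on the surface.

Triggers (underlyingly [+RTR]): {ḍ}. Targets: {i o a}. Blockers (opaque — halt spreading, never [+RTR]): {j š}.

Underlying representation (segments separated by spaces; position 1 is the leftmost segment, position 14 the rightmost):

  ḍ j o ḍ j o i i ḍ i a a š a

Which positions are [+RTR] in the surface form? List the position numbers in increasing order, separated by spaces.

1 3 4 6 7 8 9 10 11 12

From /ḍ/ at 1 rightward: 2 /j/ blocks.
From /ḍ/ at 1 leftward: word edge.
From /ḍ/ at 4 rightward: 5 /j/ blocks.
From /ḍ/ at 4 leftward: 3 /o/ → [+RTR]; 2 /j/ blocks.
From /ḍ/ at 9 rightward: 10 /i/ → [+RTR]; 11 /a/ → [+RTR]; 12 /a/ → [+RTR]; 13 /š/ blocks.
From /ḍ/ at 9 leftward: 8 /i/ → [+RTR]; 7 /i/ → [+RTR]; 6 /o/ → [+RTR]; 5 /j/ blocks.
Target with no active source: position 14 stays [-emphatic].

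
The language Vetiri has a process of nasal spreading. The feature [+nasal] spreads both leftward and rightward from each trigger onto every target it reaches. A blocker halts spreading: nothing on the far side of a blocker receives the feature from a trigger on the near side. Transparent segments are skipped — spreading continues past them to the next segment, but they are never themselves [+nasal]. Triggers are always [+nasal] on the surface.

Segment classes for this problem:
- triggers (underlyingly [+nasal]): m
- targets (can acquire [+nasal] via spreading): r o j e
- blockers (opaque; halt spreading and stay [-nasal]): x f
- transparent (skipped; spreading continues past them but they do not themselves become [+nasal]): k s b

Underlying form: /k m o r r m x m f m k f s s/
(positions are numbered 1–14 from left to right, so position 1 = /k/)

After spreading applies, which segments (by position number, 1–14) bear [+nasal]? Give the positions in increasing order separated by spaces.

From /m/ at 2 rightward: 3 /o/ → [+nasal]; 4 /r/ → [+nasal]; 5 /r/ → [+nasal]; 6 /m/ is itself a trigger — this domain ends here.
From /m/ at 2 leftward: 1 /k/ transparent; word edge.
From /m/ at 6 rightward: 7 /x/ blocks.
From /m/ at 6 leftward: 5 /r/ → [+nasal]; 4 /r/ → [+nasal]; 3 /o/ → [+nasal]; 2 /m/ is itself a trigger — this domain ends here.
From /m/ at 8 rightward: 9 /f/ blocks.
From /m/ at 8 leftward: 7 /x/ blocks.
From /m/ at 10 rightward: 11 /k/ transparent; 12 /f/ blocks.
From /m/ at 10 leftward: 9 /f/ blocks.

2 3 4 5 6 8 10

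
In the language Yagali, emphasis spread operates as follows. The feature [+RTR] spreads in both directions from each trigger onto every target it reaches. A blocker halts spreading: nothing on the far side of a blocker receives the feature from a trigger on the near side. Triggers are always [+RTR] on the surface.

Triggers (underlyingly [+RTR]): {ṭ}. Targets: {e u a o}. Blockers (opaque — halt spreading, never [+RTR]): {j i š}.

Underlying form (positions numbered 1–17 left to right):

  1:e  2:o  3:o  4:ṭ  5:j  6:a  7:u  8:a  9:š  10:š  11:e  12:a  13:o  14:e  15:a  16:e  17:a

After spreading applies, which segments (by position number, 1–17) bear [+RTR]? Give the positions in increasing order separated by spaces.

1 2 3 4

From /ṭ/ at 4 rightward: 5 /j/ blocks.
From /ṭ/ at 4 leftward: 3 /o/ → [+RTR]; 2 /o/ → [+RTR]; 1 /e/ → [+RTR]; word edge.
Targets with no active source: positions 6 7 8 11 12 13 14 15 16 17 stay [-emphatic].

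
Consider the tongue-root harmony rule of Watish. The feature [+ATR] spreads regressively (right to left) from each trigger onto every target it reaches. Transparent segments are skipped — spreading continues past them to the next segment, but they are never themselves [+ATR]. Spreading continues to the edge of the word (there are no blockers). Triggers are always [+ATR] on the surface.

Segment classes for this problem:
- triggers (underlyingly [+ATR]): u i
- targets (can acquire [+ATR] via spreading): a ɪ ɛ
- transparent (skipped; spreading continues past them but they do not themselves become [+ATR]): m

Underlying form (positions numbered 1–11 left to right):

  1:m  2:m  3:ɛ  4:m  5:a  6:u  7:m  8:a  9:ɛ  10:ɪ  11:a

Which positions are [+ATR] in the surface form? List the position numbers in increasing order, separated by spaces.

3 5 6

From /u/ at 6 leftward: 5 /a/ → [+ATR]; 4 /m/ transparent; 3 /ɛ/ → [+ATR]; 2 /m/ transparent; 1 /m/ transparent; word edge.
Targets with no active source: positions 8 9 10 11 stay [-ATR].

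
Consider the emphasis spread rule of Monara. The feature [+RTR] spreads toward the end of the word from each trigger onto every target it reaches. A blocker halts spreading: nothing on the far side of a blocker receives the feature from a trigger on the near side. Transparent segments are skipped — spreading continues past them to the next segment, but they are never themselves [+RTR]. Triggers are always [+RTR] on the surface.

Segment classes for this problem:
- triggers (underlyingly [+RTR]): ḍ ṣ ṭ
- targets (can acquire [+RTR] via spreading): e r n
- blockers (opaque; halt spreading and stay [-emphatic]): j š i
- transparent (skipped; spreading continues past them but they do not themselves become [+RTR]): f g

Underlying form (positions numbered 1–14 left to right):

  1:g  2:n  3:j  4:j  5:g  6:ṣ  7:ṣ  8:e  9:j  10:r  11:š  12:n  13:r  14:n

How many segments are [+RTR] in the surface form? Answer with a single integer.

From /ṣ/ at 6 rightward: 7 /ṣ/ is itself a trigger — this domain ends here.
From /ṣ/ at 7 rightward: 8 /e/ → [+RTR]; 9 /j/ blocks.
Targets with no active source: positions 2 10 12 13 14 stay [-emphatic].
[+RTR] positions on the surface: 6 7 8.

3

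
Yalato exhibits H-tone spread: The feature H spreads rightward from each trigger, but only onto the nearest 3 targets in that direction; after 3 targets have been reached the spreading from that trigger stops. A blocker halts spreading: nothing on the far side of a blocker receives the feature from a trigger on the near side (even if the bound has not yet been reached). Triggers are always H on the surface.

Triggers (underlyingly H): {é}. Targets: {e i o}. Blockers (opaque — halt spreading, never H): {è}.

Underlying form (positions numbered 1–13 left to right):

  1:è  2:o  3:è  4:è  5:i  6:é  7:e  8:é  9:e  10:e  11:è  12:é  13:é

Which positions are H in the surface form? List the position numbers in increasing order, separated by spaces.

From /é/ at 6 rightward: 7 /e/ → H; 8 /é/ is itself a trigger — this domain ends here.
From /é/ at 8 rightward: 9 /e/ → H; 10 /e/ → H; 11 /è/ blocks.
From /é/ at 12 rightward: 13 /é/ is itself a trigger — this domain ends here.
From /é/ at 13 rightward: word edge.
Targets with no active source: positions 2 5 stay [-high tone].

6 7 8 9 10 12 13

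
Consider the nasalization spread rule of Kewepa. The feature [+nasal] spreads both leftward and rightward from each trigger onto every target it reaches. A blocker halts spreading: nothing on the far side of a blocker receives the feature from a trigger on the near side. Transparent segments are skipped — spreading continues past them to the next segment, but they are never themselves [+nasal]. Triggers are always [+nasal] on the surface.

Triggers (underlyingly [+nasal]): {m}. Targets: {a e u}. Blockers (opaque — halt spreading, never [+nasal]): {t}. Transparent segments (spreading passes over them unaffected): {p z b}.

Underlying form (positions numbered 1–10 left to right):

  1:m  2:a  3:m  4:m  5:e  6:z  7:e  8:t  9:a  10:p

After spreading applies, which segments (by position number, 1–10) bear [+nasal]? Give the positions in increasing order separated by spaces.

From /m/ at 1 rightward: 2 /a/ → [+nasal]; 3 /m/ is itself a trigger — this domain ends here.
From /m/ at 1 leftward: word edge.
From /m/ at 3 rightward: 4 /m/ is itself a trigger — this domain ends here.
From /m/ at 3 leftward: 2 /a/ → [+nasal]; 1 /m/ is itself a trigger — this domain ends here.
From /m/ at 4 rightward: 5 /e/ → [+nasal]; 6 /z/ transparent; 7 /e/ → [+nasal]; 8 /t/ blocks.
From /m/ at 4 leftward: 3 /m/ is itself a trigger — this domain ends here.
Target with no active source: position 9 stays [-nasal].

1 2 3 4 5 7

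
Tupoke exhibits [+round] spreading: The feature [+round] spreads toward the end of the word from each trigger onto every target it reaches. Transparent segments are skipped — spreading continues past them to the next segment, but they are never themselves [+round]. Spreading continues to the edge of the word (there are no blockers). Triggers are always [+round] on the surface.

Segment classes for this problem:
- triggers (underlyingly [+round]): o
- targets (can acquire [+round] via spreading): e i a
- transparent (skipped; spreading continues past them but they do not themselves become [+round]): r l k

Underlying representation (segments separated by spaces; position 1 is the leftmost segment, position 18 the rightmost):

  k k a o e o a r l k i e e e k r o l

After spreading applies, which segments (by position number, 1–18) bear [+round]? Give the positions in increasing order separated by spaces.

From /o/ at 4 rightward: 5 /e/ → [+round]; 6 /o/ is itself a trigger — this domain ends here.
From /o/ at 6 rightward: 7 /a/ → [+round]; 8 /r/ transparent; 9 /l/ transparent; 10 /k/ transparent; 11 /i/ → [+round]; 12 /e/ → [+round]; 13 /e/ → [+round]; 14 /e/ → [+round]; 15 /k/ transparent; 16 /r/ transparent; 17 /o/ is itself a trigger — this domain ends here.
From /o/ at 17 rightward: 18 /l/ transparent; word edge.
Target with no active source: position 3 stays [-round].

4 5 6 7 11 12 13 14 17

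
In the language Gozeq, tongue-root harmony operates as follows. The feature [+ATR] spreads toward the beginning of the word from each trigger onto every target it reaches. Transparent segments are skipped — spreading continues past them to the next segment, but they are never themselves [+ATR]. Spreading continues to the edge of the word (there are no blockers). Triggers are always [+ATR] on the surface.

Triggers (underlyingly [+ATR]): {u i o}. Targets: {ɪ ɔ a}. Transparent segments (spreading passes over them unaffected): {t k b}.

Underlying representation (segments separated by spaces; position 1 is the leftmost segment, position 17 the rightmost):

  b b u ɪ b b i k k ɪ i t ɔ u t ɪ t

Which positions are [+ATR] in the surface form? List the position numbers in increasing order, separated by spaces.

From /u/ at 3 leftward: 2 /b/ transparent; 1 /b/ transparent; word edge.
From /i/ at 7 leftward: 6 /b/ transparent; 5 /b/ transparent; 4 /ɪ/ → [+ATR]; 3 /u/ is itself a trigger — this domain ends here.
From /i/ at 11 leftward: 10 /ɪ/ → [+ATR]; 9 /k/ transparent; 8 /k/ transparent; 7 /i/ is itself a trigger — this domain ends here.
From /u/ at 14 leftward: 13 /ɔ/ → [+ATR]; 12 /t/ transparent; 11 /i/ is itself a trigger — this domain ends here.
Target with no active source: position 16 stays [-ATR].

3 4 7 10 11 13 14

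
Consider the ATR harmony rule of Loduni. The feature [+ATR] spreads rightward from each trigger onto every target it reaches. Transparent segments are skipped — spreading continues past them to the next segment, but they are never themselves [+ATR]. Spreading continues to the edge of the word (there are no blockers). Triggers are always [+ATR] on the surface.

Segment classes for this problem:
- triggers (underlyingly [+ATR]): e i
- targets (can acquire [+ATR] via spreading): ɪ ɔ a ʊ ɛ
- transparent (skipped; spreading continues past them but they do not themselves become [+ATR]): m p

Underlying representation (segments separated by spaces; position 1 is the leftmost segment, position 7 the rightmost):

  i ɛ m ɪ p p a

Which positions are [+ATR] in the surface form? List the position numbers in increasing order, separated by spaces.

From /i/ at 1 rightward: 2 /ɛ/ → [+ATR]; 3 /m/ transparent; 4 /ɪ/ → [+ATR]; 5 /p/ transparent; 6 /p/ transparent; 7 /a/ → [+ATR]; word edge.

1 2 4 7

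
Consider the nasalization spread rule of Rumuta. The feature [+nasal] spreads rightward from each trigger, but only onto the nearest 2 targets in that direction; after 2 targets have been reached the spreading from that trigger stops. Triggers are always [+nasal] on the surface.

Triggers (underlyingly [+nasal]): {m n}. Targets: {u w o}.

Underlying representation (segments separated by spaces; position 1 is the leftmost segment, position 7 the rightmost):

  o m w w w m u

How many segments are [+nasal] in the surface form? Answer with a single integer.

From /m/ at 2 rightward: 3 /w/ → [+nasal]; 4 /w/ → [+nasal]; bound reached.
From /m/ at 6 rightward: 7 /u/ → [+nasal]; word edge.
Targets with no active source: positions 1 5 stay [-nasal].
[+nasal] positions on the surface: 2 3 4 6 7.

5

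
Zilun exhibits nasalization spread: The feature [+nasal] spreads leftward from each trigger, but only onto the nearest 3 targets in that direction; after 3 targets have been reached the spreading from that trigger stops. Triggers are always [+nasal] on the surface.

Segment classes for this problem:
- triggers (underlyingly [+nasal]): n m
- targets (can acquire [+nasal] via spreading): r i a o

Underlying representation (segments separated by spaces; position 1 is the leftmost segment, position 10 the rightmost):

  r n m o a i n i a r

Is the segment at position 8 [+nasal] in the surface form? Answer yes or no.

no

From /n/ at 2 leftward: 1 /r/ → [+nasal]; word edge.
From /m/ at 3 leftward: 2 /n/ is itself a trigger — this domain ends here.
From /n/ at 7 leftward: 6 /i/ → [+nasal]; 5 /a/ → [+nasal]; 4 /o/ → [+nasal]; bound reached.
Targets with no active source: positions 8 9 10 stay [-nasal].
[+nasal] positions on the surface: 1 2 3 4 5 6 7.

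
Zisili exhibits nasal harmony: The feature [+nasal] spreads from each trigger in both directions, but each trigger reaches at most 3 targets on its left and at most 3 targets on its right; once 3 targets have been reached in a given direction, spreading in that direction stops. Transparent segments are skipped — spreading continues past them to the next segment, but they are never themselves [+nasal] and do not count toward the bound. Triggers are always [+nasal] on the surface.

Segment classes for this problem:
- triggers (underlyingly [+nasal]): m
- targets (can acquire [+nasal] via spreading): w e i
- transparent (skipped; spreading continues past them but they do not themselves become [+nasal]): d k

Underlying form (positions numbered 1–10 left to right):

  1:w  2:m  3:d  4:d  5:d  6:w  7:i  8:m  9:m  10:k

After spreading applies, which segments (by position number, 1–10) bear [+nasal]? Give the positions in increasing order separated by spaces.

From /m/ at 2 rightward: 3 /d/ transparent; 4 /d/ transparent; 5 /d/ transparent; 6 /w/ → [+nasal]; 7 /i/ → [+nasal]; 8 /m/ is itself a trigger — this domain ends here.
From /m/ at 2 leftward: 1 /w/ → [+nasal]; word edge.
From /m/ at 8 rightward: 9 /m/ is itself a trigger — this domain ends here.
From /m/ at 8 leftward: 7 /i/ → [+nasal]; 6 /w/ → [+nasal]; 5 /d/ transparent; 4 /d/ transparent; 3 /d/ transparent; 2 /m/ is itself a trigger — this domain ends here.
From /m/ at 9 rightward: 10 /k/ transparent; word edge.
From /m/ at 9 leftward: 8 /m/ is itself a trigger — this domain ends here.

1 2 6 7 8 9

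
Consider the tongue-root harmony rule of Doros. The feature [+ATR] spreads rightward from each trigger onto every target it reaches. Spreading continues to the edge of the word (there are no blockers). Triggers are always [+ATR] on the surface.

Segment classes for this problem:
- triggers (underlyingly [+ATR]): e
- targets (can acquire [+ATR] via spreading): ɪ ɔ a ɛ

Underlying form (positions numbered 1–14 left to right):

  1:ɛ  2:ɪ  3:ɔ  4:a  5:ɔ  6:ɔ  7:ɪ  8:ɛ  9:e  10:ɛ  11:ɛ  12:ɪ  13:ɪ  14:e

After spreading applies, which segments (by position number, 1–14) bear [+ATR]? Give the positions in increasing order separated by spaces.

From /e/ at 9 rightward: 10 /ɛ/ → [+ATR]; 11 /ɛ/ → [+ATR]; 12 /ɪ/ → [+ATR]; 13 /ɪ/ → [+ATR]; 14 /e/ is itself a trigger — this domain ends here.
From /e/ at 14 rightward: word edge.
Targets with no active source: positions 1 2 3 4 5 6 7 8 stay [-ATR].

9 10 11 12 13 14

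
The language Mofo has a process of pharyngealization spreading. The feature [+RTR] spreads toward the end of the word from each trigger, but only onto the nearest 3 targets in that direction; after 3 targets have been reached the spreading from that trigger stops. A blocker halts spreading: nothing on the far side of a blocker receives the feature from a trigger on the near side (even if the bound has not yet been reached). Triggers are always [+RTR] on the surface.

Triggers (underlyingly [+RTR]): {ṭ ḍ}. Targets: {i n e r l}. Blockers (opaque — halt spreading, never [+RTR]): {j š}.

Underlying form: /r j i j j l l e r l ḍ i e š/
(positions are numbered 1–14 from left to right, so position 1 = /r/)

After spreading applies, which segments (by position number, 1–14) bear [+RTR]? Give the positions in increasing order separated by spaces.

11 12 13

From /ḍ/ at 11 rightward: 12 /i/ → [+RTR]; 13 /e/ → [+RTR]; 14 /š/ blocks.
Targets with no active source: positions 1 3 6 7 8 9 10 stay [-emphatic].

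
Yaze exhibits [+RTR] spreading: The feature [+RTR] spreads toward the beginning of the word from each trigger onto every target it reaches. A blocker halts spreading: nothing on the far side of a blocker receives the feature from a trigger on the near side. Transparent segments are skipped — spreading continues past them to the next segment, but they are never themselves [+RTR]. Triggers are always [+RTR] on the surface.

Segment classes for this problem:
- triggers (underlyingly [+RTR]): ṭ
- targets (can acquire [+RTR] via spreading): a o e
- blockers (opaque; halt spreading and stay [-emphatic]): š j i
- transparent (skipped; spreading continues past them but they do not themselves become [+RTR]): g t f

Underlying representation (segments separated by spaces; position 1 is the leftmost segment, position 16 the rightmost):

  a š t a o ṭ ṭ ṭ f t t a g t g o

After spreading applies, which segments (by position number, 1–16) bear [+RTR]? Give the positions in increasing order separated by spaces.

From /ṭ/ at 6 leftward: 5 /o/ → [+RTR]; 4 /a/ → [+RTR]; 3 /t/ transparent; 2 /š/ blocks.
From /ṭ/ at 7 leftward: 6 /ṭ/ is itself a trigger — this domain ends here.
From /ṭ/ at 8 leftward: 7 /ṭ/ is itself a trigger — this domain ends here.
Targets with no active source: positions 1 12 16 stay [-emphatic].

4 5 6 7 8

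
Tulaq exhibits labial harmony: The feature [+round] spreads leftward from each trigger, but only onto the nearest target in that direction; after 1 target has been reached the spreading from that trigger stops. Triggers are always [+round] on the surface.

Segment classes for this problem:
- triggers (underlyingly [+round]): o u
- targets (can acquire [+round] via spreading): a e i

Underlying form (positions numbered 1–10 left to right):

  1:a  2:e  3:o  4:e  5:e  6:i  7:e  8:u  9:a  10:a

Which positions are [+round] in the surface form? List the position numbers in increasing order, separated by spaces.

2 3 7 8

From /o/ at 3 leftward: 2 /e/ → [+round]; bound reached.
From /u/ at 8 leftward: 7 /e/ → [+round]; bound reached.
Targets with no active source: positions 1 4 5 6 9 10 stay [-round].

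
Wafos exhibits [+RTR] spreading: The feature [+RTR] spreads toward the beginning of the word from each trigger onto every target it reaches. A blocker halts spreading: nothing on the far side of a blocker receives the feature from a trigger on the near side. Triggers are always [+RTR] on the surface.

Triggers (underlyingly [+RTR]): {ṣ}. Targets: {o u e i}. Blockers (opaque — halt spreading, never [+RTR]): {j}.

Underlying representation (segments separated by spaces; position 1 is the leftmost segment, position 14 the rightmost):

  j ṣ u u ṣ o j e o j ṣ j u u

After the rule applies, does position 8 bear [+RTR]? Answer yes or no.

no

From /ṣ/ at 2 leftward: 1 /j/ blocks.
From /ṣ/ at 5 leftward: 4 /u/ → [+RTR]; 3 /u/ → [+RTR]; 2 /ṣ/ is itself a trigger — this domain ends here.
From /ṣ/ at 11 leftward: 10 /j/ blocks.
Targets with no active source: positions 6 8 9 13 14 stay [-emphatic].
[+RTR] positions on the surface: 2 3 4 5 11.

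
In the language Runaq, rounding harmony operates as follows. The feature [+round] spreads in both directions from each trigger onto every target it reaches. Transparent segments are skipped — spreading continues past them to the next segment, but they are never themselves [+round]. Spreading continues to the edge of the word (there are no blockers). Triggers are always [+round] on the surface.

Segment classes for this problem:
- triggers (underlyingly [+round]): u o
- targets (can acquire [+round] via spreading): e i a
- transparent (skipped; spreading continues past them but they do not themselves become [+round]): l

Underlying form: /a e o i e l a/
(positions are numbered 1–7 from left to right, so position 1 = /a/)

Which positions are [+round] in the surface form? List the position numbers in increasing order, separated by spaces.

1 2 3 4 5 7

From /o/ at 3 rightward: 4 /i/ → [+round]; 5 /e/ → [+round]; 6 /l/ transparent; 7 /a/ → [+round]; word edge.
From /o/ at 3 leftward: 2 /e/ → [+round]; 1 /a/ → [+round]; word edge.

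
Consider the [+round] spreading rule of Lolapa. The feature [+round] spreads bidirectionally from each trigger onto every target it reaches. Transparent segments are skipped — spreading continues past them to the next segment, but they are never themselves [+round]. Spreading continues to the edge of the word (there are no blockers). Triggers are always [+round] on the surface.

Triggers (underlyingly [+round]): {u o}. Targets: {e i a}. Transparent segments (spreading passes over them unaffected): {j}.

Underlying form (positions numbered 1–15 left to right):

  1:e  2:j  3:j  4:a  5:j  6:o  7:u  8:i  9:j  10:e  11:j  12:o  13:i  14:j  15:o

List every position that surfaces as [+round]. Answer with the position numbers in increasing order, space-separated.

1 4 6 7 8 10 12 13 15

From /o/ at 6 rightward: 7 /u/ is itself a trigger — this domain ends here.
From /o/ at 6 leftward: 5 /j/ transparent; 4 /a/ → [+round]; 3 /j/ transparent; 2 /j/ transparent; 1 /e/ → [+round]; word edge.
From /u/ at 7 rightward: 8 /i/ → [+round]; 9 /j/ transparent; 10 /e/ → [+round]; 11 /j/ transparent; 12 /o/ is itself a trigger — this domain ends here.
From /u/ at 7 leftward: 6 /o/ is itself a trigger — this domain ends here.
From /o/ at 12 rightward: 13 /i/ → [+round]; 14 /j/ transparent; 15 /o/ is itself a trigger — this domain ends here.
From /o/ at 12 leftward: 11 /j/ transparent; 10 /e/ → [+round]; 9 /j/ transparent; 8 /i/ → [+round]; 7 /u/ is itself a trigger — this domain ends here.
From /o/ at 15 rightward: word edge.
From /o/ at 15 leftward: 14 /j/ transparent; 13 /i/ → [+round]; 12 /o/ is itself a trigger — this domain ends here.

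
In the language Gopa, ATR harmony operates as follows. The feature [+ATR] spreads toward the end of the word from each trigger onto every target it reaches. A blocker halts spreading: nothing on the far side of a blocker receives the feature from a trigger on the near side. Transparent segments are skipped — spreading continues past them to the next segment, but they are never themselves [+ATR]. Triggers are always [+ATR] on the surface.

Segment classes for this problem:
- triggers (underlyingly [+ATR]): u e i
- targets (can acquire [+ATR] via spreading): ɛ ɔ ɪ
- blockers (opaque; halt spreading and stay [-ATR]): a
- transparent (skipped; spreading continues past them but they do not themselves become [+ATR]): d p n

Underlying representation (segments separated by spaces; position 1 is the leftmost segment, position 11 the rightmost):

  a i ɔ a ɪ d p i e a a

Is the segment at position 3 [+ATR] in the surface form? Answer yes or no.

From /i/ at 2 rightward: 3 /ɔ/ → [+ATR]; 4 /a/ blocks.
From /i/ at 8 rightward: 9 /e/ is itself a trigger — this domain ends here.
From /e/ at 9 rightward: 10 /a/ blocks.
Target with no active source: position 5 stays [-ATR].
[+ATR] positions on the surface: 2 3 8 9.

yes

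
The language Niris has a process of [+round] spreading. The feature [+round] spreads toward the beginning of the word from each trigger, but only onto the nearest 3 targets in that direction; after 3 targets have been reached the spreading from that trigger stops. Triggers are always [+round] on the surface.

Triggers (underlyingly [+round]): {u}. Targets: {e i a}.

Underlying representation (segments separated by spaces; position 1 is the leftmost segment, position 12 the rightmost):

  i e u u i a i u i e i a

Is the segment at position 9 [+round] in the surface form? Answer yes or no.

From /u/ at 3 leftward: 2 /e/ → [+round]; 1 /i/ → [+round]; word edge.
From /u/ at 4 leftward: 3 /u/ is itself a trigger — this domain ends here.
From /u/ at 8 leftward: 7 /i/ → [+round]; 6 /a/ → [+round]; 5 /i/ → [+round]; bound reached.
Targets with no active source: positions 9 10 11 12 stay [-round].
[+round] positions on the surface: 1 2 3 4 5 6 7 8.

no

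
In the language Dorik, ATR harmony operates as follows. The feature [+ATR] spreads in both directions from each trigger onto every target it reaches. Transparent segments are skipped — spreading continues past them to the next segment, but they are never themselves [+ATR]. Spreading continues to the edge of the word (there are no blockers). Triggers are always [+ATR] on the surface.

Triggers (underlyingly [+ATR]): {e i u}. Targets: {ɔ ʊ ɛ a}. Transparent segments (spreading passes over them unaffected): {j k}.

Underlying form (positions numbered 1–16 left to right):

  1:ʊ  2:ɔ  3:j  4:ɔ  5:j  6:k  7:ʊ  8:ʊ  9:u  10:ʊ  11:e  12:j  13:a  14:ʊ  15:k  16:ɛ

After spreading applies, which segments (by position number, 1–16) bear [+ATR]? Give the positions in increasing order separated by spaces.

From /u/ at 9 rightward: 10 /ʊ/ → [+ATR]; 11 /e/ is itself a trigger — this domain ends here.
From /u/ at 9 leftward: 8 /ʊ/ → [+ATR]; 7 /ʊ/ → [+ATR]; 6 /k/ transparent; 5 /j/ transparent; 4 /ɔ/ → [+ATR]; 3 /j/ transparent; 2 /ɔ/ → [+ATR]; 1 /ʊ/ → [+ATR]; word edge.
From /e/ at 11 rightward: 12 /j/ transparent; 13 /a/ → [+ATR]; 14 /ʊ/ → [+ATR]; 15 /k/ transparent; 16 /ɛ/ → [+ATR]; word edge.
From /e/ at 11 leftward: 10 /ʊ/ → [+ATR]; 9 /u/ is itself a trigger — this domain ends here.

1 2 4 7 8 9 10 11 13 14 16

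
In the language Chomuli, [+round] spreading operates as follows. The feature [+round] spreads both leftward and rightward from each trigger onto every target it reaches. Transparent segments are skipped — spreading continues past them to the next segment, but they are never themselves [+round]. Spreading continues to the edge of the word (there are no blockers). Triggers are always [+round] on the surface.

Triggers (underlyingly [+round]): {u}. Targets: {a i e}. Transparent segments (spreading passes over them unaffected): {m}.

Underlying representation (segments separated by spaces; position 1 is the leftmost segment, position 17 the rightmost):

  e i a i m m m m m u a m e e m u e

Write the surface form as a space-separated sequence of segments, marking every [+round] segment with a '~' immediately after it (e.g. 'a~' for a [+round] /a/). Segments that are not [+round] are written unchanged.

e~ i~ a~ i~ m m m m m u~ a~ m e~ e~ m u~ e~

From /u/ at 10 rightward: 11 /a/ → [+round]; 12 /m/ transparent; 13 /e/ → [+round]; 14 /e/ → [+round]; 15 /m/ transparent; 16 /u/ is itself a trigger — this domain ends here.
From /u/ at 10 leftward: 9 /m/ transparent; 8 /m/ transparent; 7 /m/ transparent; 6 /m/ transparent; 5 /m/ transparent; 4 /i/ → [+round]; 3 /a/ → [+round]; 2 /i/ → [+round]; 1 /e/ → [+round]; word edge.
From /u/ at 16 rightward: 17 /e/ → [+round]; word edge.
From /u/ at 16 leftward: 15 /m/ transparent; 14 /e/ → [+round]; 13 /e/ → [+round]; 12 /m/ transparent; 11 /a/ → [+round]; 10 /u/ is itself a trigger — this domain ends here.
[+round] positions on the surface: 1 2 3 4 10 11 13 14 16 17.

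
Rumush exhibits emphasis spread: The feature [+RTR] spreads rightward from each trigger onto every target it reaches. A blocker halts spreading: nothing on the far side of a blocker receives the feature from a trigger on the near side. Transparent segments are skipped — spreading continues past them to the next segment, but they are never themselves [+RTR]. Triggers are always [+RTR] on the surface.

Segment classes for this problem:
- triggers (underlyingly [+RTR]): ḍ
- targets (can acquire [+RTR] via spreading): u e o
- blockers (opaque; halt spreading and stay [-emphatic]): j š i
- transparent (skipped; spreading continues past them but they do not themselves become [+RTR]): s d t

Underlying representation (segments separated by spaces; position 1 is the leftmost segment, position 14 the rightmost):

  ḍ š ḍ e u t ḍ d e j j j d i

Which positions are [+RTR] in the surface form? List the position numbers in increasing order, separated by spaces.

From /ḍ/ at 1 rightward: 2 /š/ blocks.
From /ḍ/ at 3 rightward: 4 /e/ → [+RTR]; 5 /u/ → [+RTR]; 6 /t/ transparent; 7 /ḍ/ is itself a trigger — this domain ends here.
From /ḍ/ at 7 rightward: 8 /d/ transparent; 9 /e/ → [+RTR]; 10 /j/ blocks.

1 3 4 5 7 9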